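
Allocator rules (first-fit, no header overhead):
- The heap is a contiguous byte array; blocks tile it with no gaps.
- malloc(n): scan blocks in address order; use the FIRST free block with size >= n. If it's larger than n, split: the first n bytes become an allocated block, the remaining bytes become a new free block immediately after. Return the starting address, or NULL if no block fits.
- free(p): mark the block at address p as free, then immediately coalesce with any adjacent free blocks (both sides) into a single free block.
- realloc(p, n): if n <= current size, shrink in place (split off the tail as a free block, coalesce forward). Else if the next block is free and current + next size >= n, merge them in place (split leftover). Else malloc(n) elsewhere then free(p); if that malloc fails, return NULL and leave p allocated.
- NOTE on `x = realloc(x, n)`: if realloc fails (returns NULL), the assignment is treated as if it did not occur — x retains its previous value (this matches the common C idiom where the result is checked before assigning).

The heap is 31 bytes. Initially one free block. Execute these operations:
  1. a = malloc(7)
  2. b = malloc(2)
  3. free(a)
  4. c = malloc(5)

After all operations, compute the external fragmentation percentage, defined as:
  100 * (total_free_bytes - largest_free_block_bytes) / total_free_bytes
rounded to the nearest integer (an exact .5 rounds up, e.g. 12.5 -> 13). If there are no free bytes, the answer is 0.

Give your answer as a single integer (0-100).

Op 1: a = malloc(7) -> a = 0; heap: [0-6 ALLOC][7-30 FREE]
Op 2: b = malloc(2) -> b = 7; heap: [0-6 ALLOC][7-8 ALLOC][9-30 FREE]
Op 3: free(a) -> (freed a); heap: [0-6 FREE][7-8 ALLOC][9-30 FREE]
Op 4: c = malloc(5) -> c = 0; heap: [0-4 ALLOC][5-6 FREE][7-8 ALLOC][9-30 FREE]
Free blocks: [2 22] total_free=24 largest=22 -> 100*(24-22)/24 = 200/24 ≈ 8.333 -> rounds to 8

Answer: 8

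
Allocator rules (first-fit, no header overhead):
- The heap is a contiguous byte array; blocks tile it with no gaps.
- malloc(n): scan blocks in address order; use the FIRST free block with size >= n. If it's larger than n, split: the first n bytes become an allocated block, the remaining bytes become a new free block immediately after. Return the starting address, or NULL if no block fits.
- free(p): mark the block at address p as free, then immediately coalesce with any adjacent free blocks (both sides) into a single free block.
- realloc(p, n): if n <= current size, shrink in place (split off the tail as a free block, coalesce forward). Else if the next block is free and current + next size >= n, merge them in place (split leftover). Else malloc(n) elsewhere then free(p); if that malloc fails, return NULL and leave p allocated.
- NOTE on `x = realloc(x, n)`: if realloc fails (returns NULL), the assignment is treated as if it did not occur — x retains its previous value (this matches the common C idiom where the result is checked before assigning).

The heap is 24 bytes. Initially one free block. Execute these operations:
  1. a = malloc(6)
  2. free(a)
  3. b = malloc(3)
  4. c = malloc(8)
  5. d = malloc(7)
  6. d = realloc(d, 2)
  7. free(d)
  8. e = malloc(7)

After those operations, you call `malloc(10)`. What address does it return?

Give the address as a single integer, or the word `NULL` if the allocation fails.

Op 1: a = malloc(6) -> a = 0; heap: [0-5 ALLOC][6-23 FREE]
Op 2: free(a) -> (freed a); heap: [0-23 FREE]
Op 3: b = malloc(3) -> b = 0; heap: [0-2 ALLOC][3-23 FREE]
Op 4: c = malloc(8) -> c = 3; heap: [0-2 ALLOC][3-10 ALLOC][11-23 FREE]
Op 5: d = malloc(7) -> d = 11; heap: [0-2 ALLOC][3-10 ALLOC][11-17 ALLOC][18-23 FREE]
Op 6: d = realloc(d, 2) -> d = 11; heap: [0-2 ALLOC][3-10 ALLOC][11-12 ALLOC][13-23 FREE]
Op 7: free(d) -> (freed d); heap: [0-2 ALLOC][3-10 ALLOC][11-23 FREE]
Op 8: e = malloc(7) -> e = 11; heap: [0-2 ALLOC][3-10 ALLOC][11-17 ALLOC][18-23 FREE]
malloc(10): first-fit scan over [0-2 ALLOC][3-10 ALLOC][11-17 ALLOC][18-23 FREE] -> NULL

Answer: NULL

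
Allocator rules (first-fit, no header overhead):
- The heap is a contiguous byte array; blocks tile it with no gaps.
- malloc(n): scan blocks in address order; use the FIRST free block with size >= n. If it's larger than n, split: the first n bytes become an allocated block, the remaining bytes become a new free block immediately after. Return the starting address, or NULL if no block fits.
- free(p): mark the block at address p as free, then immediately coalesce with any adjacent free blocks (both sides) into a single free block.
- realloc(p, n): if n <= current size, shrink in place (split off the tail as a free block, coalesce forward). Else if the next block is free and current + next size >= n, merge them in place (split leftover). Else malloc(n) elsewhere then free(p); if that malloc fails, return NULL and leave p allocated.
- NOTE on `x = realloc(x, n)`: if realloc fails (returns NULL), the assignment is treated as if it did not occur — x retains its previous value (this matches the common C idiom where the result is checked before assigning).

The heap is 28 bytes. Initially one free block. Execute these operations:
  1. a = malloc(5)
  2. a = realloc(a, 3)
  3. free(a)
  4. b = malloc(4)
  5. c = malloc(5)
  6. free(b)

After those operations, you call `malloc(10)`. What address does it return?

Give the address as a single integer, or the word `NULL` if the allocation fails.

Op 1: a = malloc(5) -> a = 0; heap: [0-4 ALLOC][5-27 FREE]
Op 2: a = realloc(a, 3) -> a = 0; heap: [0-2 ALLOC][3-27 FREE]
Op 3: free(a) -> (freed a); heap: [0-27 FREE]
Op 4: b = malloc(4) -> b = 0; heap: [0-3 ALLOC][4-27 FREE]
Op 5: c = malloc(5) -> c = 4; heap: [0-3 ALLOC][4-8 ALLOC][9-27 FREE]
Op 6: free(b) -> (freed b); heap: [0-3 FREE][4-8 ALLOC][9-27 FREE]
malloc(10): first-fit scan over [0-3 FREE][4-8 ALLOC][9-27 FREE] -> 9

Answer: 9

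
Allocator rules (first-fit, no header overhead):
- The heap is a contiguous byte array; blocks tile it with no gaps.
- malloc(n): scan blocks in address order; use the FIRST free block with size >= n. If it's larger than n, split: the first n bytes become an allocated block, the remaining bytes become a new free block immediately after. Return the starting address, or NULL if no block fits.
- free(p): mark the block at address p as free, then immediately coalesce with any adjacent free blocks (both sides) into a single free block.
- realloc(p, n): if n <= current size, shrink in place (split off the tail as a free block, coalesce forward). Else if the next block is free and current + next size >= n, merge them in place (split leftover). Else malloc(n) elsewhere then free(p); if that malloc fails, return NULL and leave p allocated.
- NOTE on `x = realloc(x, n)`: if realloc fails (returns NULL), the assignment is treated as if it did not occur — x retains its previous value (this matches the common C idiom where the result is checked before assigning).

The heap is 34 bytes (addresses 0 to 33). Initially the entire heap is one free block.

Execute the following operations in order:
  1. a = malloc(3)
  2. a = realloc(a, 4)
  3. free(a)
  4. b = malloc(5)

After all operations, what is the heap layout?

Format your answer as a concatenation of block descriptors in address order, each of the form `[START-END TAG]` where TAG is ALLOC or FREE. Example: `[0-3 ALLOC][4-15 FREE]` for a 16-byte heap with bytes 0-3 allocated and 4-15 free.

Op 1: a = malloc(3) -> a = 0; heap: [0-2 ALLOC][3-33 FREE]
Op 2: a = realloc(a, 4) -> a = 0; heap: [0-3 ALLOC][4-33 FREE]
Op 3: free(a) -> (freed a); heap: [0-33 FREE]
Op 4: b = malloc(5) -> b = 0; heap: [0-4 ALLOC][5-33 FREE]

Answer: [0-4 ALLOC][5-33 FREE]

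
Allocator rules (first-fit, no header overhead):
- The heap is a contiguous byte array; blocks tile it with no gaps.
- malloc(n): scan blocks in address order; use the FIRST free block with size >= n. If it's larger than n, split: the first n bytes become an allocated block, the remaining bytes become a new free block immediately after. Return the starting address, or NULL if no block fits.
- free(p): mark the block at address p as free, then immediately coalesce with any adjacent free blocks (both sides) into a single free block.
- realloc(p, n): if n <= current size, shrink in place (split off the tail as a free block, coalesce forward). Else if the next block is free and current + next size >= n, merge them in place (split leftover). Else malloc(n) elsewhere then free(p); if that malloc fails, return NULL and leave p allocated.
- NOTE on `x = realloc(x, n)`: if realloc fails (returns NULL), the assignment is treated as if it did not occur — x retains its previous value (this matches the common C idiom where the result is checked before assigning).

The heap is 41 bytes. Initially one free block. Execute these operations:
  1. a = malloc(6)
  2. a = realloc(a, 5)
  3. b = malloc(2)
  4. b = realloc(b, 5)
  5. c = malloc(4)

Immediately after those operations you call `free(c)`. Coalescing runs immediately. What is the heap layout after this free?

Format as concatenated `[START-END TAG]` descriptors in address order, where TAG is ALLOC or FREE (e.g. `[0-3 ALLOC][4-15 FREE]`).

Answer: [0-4 ALLOC][5-9 ALLOC][10-40 FREE]

Derivation:
Op 1: a = malloc(6) -> a = 0; heap: [0-5 ALLOC][6-40 FREE]
Op 2: a = realloc(a, 5) -> a = 0; heap: [0-4 ALLOC][5-40 FREE]
Op 3: b = malloc(2) -> b = 5; heap: [0-4 ALLOC][5-6 ALLOC][7-40 FREE]
Op 4: b = realloc(b, 5) -> b = 5; heap: [0-4 ALLOC][5-9 ALLOC][10-40 FREE]
Op 5: c = malloc(4) -> c = 10; heap: [0-4 ALLOC][5-9 ALLOC][10-13 ALLOC][14-40 FREE]
free(c): c = 10 -> block [10-13 ALLOC]; mark free, coalesce with adjacent free neighbors -> [0-4 ALLOC][5-9 ALLOC][10-40 FREE]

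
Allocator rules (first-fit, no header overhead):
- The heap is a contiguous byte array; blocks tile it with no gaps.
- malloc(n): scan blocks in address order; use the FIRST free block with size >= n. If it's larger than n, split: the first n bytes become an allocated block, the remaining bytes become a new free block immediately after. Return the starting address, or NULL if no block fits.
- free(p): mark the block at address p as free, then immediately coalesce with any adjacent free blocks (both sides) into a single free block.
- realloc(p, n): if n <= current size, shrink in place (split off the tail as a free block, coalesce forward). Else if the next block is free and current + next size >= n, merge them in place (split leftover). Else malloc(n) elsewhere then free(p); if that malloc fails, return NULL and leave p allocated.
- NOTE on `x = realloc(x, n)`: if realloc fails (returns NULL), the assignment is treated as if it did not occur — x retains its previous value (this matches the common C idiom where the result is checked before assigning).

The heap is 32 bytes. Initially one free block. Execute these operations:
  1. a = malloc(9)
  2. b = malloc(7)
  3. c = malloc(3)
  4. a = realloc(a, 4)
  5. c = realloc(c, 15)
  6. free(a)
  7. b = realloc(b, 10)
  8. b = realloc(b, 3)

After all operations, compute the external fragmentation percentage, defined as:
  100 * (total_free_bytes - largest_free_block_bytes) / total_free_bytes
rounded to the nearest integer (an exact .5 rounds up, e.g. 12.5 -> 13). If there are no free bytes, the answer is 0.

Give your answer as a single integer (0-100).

Answer: 36

Derivation:
Op 1: a = malloc(9) -> a = 0; heap: [0-8 ALLOC][9-31 FREE]
Op 2: b = malloc(7) -> b = 9; heap: [0-8 ALLOC][9-15 ALLOC][16-31 FREE]
Op 3: c = malloc(3) -> c = 16; heap: [0-8 ALLOC][9-15 ALLOC][16-18 ALLOC][19-31 FREE]
Op 4: a = realloc(a, 4) -> a = 0; heap: [0-3 ALLOC][4-8 FREE][9-15 ALLOC][16-18 ALLOC][19-31 FREE]
Op 5: c = realloc(c, 15) -> c = 16; heap: [0-3 ALLOC][4-8 FREE][9-15 ALLOC][16-30 ALLOC][31-31 FREE]
Op 6: free(a) -> (freed a); heap: [0-8 FREE][9-15 ALLOC][16-30 ALLOC][31-31 FREE]
Op 7: b = realloc(b, 10) -> NULL (b unchanged); heap: [0-8 FREE][9-15 ALLOC][16-30 ALLOC][31-31 FREE]
Op 8: b = realloc(b, 3) -> b = 9; heap: [0-8 FREE][9-11 ALLOC][12-15 FREE][16-30 ALLOC][31-31 FREE]
Free blocks: [9 4 1] total_free=14 largest=9 -> 100*(14-9)/14 = 500/14 ≈ 35.714 -> rounds to 36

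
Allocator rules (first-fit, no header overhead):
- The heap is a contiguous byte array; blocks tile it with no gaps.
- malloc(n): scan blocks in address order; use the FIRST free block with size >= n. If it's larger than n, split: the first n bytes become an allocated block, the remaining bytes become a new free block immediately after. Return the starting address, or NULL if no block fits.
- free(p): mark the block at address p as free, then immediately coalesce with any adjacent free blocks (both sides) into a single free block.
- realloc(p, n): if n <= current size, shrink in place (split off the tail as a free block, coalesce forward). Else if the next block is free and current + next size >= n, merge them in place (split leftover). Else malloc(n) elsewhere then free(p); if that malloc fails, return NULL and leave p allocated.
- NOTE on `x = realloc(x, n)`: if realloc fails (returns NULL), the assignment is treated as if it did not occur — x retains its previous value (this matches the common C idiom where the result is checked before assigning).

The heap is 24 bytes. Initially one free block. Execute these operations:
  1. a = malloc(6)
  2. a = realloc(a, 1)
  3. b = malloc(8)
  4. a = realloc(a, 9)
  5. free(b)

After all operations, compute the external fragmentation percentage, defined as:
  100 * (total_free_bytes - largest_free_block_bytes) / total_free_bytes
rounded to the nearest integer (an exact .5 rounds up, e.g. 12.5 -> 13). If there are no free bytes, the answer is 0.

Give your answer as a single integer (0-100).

Answer: 40

Derivation:
Op 1: a = malloc(6) -> a = 0; heap: [0-5 ALLOC][6-23 FREE]
Op 2: a = realloc(a, 1) -> a = 0; heap: [0-0 ALLOC][1-23 FREE]
Op 3: b = malloc(8) -> b = 1; heap: [0-0 ALLOC][1-8 ALLOC][9-23 FREE]
Op 4: a = realloc(a, 9) -> a = 9; heap: [0-0 FREE][1-8 ALLOC][9-17 ALLOC][18-23 FREE]
Op 5: free(b) -> (freed b); heap: [0-8 FREE][9-17 ALLOC][18-23 FREE]
Free blocks: [9 6] total_free=15 largest=9 -> 100*(15-9)/15 = 600/15 = 40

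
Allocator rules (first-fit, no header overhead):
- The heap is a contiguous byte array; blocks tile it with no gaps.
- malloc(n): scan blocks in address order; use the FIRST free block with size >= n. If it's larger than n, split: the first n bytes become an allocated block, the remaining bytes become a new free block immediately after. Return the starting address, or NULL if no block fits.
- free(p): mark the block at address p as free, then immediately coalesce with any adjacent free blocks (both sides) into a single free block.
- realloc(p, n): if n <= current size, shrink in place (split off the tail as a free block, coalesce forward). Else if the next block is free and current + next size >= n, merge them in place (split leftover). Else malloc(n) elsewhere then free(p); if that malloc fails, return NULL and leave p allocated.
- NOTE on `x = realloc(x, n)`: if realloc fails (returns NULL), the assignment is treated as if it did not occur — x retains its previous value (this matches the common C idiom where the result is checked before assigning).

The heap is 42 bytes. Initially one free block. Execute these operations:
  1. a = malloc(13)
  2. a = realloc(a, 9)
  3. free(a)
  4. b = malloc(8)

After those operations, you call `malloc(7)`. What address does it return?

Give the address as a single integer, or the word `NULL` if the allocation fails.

Op 1: a = malloc(13) -> a = 0; heap: [0-12 ALLOC][13-41 FREE]
Op 2: a = realloc(a, 9) -> a = 0; heap: [0-8 ALLOC][9-41 FREE]
Op 3: free(a) -> (freed a); heap: [0-41 FREE]
Op 4: b = malloc(8) -> b = 0; heap: [0-7 ALLOC][8-41 FREE]
malloc(7): first-fit scan over [0-7 ALLOC][8-41 FREE] -> 8

Answer: 8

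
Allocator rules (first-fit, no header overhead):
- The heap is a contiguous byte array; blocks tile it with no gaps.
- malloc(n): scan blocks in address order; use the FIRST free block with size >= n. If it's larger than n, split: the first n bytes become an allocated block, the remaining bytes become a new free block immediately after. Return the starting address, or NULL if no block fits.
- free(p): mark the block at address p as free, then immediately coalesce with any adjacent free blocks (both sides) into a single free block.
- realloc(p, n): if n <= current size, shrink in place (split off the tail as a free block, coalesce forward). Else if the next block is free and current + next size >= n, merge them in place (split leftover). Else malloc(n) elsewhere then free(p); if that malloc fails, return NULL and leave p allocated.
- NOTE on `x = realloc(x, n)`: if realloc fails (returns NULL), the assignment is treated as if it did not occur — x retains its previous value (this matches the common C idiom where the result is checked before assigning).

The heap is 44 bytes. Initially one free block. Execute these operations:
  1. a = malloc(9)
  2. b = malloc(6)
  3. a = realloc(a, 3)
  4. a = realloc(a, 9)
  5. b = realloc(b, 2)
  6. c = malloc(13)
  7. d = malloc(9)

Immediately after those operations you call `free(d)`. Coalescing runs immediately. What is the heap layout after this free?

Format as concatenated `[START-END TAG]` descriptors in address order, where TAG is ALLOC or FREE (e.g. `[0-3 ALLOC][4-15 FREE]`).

Op 1: a = malloc(9) -> a = 0; heap: [0-8 ALLOC][9-43 FREE]
Op 2: b = malloc(6) -> b = 9; heap: [0-8 ALLOC][9-14 ALLOC][15-43 FREE]
Op 3: a = realloc(a, 3) -> a = 0; heap: [0-2 ALLOC][3-8 FREE][9-14 ALLOC][15-43 FREE]
Op 4: a = realloc(a, 9) -> a = 0; heap: [0-8 ALLOC][9-14 ALLOC][15-43 FREE]
Op 5: b = realloc(b, 2) -> b = 9; heap: [0-8 ALLOC][9-10 ALLOC][11-43 FREE]
Op 6: c = malloc(13) -> c = 11; heap: [0-8 ALLOC][9-10 ALLOC][11-23 ALLOC][24-43 FREE]
Op 7: d = malloc(9) -> d = 24; heap: [0-8 ALLOC][9-10 ALLOC][11-23 ALLOC][24-32 ALLOC][33-43 FREE]
free(d): d = 24 -> block [24-32 ALLOC]; mark free, coalesce with adjacent free neighbors -> [0-8 ALLOC][9-10 ALLOC][11-23 ALLOC][24-43 FREE]

Answer: [0-8 ALLOC][9-10 ALLOC][11-23 ALLOC][24-43 FREE]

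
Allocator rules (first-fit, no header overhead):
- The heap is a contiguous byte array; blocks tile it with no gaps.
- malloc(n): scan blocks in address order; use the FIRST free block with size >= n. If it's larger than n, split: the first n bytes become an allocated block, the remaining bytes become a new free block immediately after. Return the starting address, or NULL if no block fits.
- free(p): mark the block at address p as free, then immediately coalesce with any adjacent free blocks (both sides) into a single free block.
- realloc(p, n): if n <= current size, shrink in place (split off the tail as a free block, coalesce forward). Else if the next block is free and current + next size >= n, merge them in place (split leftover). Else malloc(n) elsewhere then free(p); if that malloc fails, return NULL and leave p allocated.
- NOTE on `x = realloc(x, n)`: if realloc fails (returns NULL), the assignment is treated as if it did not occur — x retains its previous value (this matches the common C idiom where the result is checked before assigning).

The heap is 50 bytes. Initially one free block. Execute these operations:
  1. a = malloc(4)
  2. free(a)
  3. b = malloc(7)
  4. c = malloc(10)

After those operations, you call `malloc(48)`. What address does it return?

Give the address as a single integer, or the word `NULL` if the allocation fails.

Answer: NULL

Derivation:
Op 1: a = malloc(4) -> a = 0; heap: [0-3 ALLOC][4-49 FREE]
Op 2: free(a) -> (freed a); heap: [0-49 FREE]
Op 3: b = malloc(7) -> b = 0; heap: [0-6 ALLOC][7-49 FREE]
Op 4: c = malloc(10) -> c = 7; heap: [0-6 ALLOC][7-16 ALLOC][17-49 FREE]
malloc(48): first-fit scan over [0-6 ALLOC][7-16 ALLOC][17-49 FREE] -> NULL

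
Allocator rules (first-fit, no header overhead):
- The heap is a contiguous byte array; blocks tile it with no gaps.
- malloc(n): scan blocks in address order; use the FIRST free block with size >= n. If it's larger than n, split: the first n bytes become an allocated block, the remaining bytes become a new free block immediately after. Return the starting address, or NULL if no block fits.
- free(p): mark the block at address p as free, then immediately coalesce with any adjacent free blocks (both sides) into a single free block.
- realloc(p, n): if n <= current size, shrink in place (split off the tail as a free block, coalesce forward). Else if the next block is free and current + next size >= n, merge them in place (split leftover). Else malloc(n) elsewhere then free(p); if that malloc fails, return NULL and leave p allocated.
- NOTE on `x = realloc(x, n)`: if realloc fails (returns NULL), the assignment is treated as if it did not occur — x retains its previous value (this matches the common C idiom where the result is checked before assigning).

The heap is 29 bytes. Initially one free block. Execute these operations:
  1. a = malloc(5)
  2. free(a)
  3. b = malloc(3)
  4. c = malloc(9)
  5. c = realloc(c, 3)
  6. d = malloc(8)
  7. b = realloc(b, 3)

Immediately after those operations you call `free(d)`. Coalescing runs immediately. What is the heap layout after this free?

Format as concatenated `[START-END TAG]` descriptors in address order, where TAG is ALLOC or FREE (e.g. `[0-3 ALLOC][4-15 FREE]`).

Op 1: a = malloc(5) -> a = 0; heap: [0-4 ALLOC][5-28 FREE]
Op 2: free(a) -> (freed a); heap: [0-28 FREE]
Op 3: b = malloc(3) -> b = 0; heap: [0-2 ALLOC][3-28 FREE]
Op 4: c = malloc(9) -> c = 3; heap: [0-2 ALLOC][3-11 ALLOC][12-28 FREE]
Op 5: c = realloc(c, 3) -> c = 3; heap: [0-2 ALLOC][3-5 ALLOC][6-28 FREE]
Op 6: d = malloc(8) -> d = 6; heap: [0-2 ALLOC][3-5 ALLOC][6-13 ALLOC][14-28 FREE]
Op 7: b = realloc(b, 3) -> b = 0; heap: [0-2 ALLOC][3-5 ALLOC][6-13 ALLOC][14-28 FREE]
free(d): d = 6 -> block [6-13 ALLOC]; mark free, coalesce with adjacent free neighbors -> [0-2 ALLOC][3-5 ALLOC][6-28 FREE]

Answer: [0-2 ALLOC][3-5 ALLOC][6-28 FREE]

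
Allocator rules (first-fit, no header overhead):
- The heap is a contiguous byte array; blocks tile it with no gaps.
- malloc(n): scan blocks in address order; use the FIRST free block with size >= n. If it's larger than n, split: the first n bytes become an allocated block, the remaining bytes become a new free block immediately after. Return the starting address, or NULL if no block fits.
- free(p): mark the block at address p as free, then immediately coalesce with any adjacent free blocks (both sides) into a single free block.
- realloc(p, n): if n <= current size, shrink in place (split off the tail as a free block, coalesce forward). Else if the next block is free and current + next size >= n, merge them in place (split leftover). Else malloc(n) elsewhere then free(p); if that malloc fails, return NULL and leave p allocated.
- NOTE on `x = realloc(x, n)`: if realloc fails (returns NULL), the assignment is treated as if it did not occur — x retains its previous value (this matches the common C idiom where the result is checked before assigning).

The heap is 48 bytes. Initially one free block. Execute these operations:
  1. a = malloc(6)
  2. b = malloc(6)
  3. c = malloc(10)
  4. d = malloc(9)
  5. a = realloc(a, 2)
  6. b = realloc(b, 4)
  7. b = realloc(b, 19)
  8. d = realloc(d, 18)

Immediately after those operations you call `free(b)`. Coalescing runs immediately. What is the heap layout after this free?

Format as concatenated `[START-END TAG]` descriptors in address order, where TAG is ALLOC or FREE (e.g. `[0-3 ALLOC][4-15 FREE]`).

Op 1: a = malloc(6) -> a = 0; heap: [0-5 ALLOC][6-47 FREE]
Op 2: b = malloc(6) -> b = 6; heap: [0-5 ALLOC][6-11 ALLOC][12-47 FREE]
Op 3: c = malloc(10) -> c = 12; heap: [0-5 ALLOC][6-11 ALLOC][12-21 ALLOC][22-47 FREE]
Op 4: d = malloc(9) -> d = 22; heap: [0-5 ALLOC][6-11 ALLOC][12-21 ALLOC][22-30 ALLOC][31-47 FREE]
Op 5: a = realloc(a, 2) -> a = 0; heap: [0-1 ALLOC][2-5 FREE][6-11 ALLOC][12-21 ALLOC][22-30 ALLOC][31-47 FREE]
Op 6: b = realloc(b, 4) -> b = 6; heap: [0-1 ALLOC][2-5 FREE][6-9 ALLOC][10-11 FREE][12-21 ALLOC][22-30 ALLOC][31-47 FREE]
Op 7: b = realloc(b, 19) -> NULL (b unchanged); heap: [0-1 ALLOC][2-5 FREE][6-9 ALLOC][10-11 FREE][12-21 ALLOC][22-30 ALLOC][31-47 FREE]
Op 8: d = realloc(d, 18) -> d = 22; heap: [0-1 ALLOC][2-5 FREE][6-9 ALLOC][10-11 FREE][12-21 ALLOC][22-39 ALLOC][40-47 FREE]
free(b): b = 6 -> block [6-9 ALLOC]; mark free, coalesce with adjacent free neighbors -> [0-1 ALLOC][2-11 FREE][12-21 ALLOC][22-39 ALLOC][40-47 FREE]

Answer: [0-1 ALLOC][2-11 FREE][12-21 ALLOC][22-39 ALLOC][40-47 FREE]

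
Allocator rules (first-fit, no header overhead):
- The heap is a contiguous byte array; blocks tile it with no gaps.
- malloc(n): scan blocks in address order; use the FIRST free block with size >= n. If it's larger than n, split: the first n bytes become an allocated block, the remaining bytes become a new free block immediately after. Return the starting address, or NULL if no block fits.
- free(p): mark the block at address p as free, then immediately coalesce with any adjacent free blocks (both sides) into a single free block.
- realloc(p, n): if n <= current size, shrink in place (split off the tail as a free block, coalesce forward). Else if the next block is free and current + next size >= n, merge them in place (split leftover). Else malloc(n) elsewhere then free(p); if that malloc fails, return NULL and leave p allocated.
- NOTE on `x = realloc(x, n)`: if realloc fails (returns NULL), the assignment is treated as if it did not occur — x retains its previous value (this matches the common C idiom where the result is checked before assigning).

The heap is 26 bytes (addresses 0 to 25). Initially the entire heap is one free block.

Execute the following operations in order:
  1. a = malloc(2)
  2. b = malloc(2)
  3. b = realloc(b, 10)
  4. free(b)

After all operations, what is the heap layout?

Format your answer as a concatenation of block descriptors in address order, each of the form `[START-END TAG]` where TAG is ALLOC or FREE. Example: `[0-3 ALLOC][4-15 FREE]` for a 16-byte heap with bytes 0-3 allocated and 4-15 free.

Answer: [0-1 ALLOC][2-25 FREE]

Derivation:
Op 1: a = malloc(2) -> a = 0; heap: [0-1 ALLOC][2-25 FREE]
Op 2: b = malloc(2) -> b = 2; heap: [0-1 ALLOC][2-3 ALLOC][4-25 FREE]
Op 3: b = realloc(b, 10) -> b = 2; heap: [0-1 ALLOC][2-11 ALLOC][12-25 FREE]
Op 4: free(b) -> (freed b); heap: [0-1 ALLOC][2-25 FREE]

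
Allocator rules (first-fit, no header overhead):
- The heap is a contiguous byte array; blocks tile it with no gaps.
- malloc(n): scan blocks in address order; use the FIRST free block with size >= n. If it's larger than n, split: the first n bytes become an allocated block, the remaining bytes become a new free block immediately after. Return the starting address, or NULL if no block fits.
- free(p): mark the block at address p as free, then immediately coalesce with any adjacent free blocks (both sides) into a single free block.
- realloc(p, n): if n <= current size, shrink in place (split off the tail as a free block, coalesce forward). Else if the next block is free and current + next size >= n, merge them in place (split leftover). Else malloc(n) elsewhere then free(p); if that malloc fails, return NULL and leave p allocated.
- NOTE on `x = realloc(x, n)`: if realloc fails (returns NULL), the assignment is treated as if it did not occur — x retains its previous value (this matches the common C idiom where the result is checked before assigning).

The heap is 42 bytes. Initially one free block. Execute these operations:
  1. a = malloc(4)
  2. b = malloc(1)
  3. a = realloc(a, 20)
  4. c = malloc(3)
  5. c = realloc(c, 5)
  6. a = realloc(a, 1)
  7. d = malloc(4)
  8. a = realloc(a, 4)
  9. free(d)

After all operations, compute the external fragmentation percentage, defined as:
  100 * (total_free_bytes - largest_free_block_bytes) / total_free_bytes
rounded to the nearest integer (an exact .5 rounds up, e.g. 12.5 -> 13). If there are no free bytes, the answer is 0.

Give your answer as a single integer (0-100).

Answer: 50

Derivation:
Op 1: a = malloc(4) -> a = 0; heap: [0-3 ALLOC][4-41 FREE]
Op 2: b = malloc(1) -> b = 4; heap: [0-3 ALLOC][4-4 ALLOC][5-41 FREE]
Op 3: a = realloc(a, 20) -> a = 5; heap: [0-3 FREE][4-4 ALLOC][5-24 ALLOC][25-41 FREE]
Op 4: c = malloc(3) -> c = 0; heap: [0-2 ALLOC][3-3 FREE][4-4 ALLOC][5-24 ALLOC][25-41 FREE]
Op 5: c = realloc(c, 5) -> c = 25; heap: [0-3 FREE][4-4 ALLOC][5-24 ALLOC][25-29 ALLOC][30-41 FREE]
Op 6: a = realloc(a, 1) -> a = 5; heap: [0-3 FREE][4-4 ALLOC][5-5 ALLOC][6-24 FREE][25-29 ALLOC][30-41 FREE]
Op 7: d = malloc(4) -> d = 0; heap: [0-3 ALLOC][4-4 ALLOC][5-5 ALLOC][6-24 FREE][25-29 ALLOC][30-41 FREE]
Op 8: a = realloc(a, 4) -> a = 5; heap: [0-3 ALLOC][4-4 ALLOC][5-8 ALLOC][9-24 FREE][25-29 ALLOC][30-41 FREE]
Op 9: free(d) -> (freed d); heap: [0-3 FREE][4-4 ALLOC][5-8 ALLOC][9-24 FREE][25-29 ALLOC][30-41 FREE]
Free blocks: [4 16 12] total_free=32 largest=16 -> 100*(32-16)/32 = 1600/32 = 50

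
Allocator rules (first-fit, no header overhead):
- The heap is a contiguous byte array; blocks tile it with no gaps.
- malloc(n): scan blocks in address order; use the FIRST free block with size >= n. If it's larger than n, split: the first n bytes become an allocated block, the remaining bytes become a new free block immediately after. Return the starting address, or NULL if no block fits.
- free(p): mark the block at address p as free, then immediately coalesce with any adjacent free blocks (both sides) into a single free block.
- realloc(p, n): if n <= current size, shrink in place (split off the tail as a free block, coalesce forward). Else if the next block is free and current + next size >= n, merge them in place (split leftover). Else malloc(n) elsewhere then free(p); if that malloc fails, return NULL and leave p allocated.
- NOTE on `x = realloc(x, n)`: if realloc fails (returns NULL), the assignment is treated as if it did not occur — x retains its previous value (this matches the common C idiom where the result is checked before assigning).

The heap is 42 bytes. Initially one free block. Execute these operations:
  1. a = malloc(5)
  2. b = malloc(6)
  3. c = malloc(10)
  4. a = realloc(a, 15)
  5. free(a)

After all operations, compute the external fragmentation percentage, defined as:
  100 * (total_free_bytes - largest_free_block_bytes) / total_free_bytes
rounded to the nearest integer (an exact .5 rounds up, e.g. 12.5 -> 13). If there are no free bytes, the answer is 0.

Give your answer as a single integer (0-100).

Op 1: a = malloc(5) -> a = 0; heap: [0-4 ALLOC][5-41 FREE]
Op 2: b = malloc(6) -> b = 5; heap: [0-4 ALLOC][5-10 ALLOC][11-41 FREE]
Op 3: c = malloc(10) -> c = 11; heap: [0-4 ALLOC][5-10 ALLOC][11-20 ALLOC][21-41 FREE]
Op 4: a = realloc(a, 15) -> a = 21; heap: [0-4 FREE][5-10 ALLOC][11-20 ALLOC][21-35 ALLOC][36-41 FREE]
Op 5: free(a) -> (freed a); heap: [0-4 FREE][5-10 ALLOC][11-20 ALLOC][21-41 FREE]
Free blocks: [5 21] total_free=26 largest=21 -> 100*(26-21)/26 = 500/26 ≈ 19.231 -> rounds to 19

Answer: 19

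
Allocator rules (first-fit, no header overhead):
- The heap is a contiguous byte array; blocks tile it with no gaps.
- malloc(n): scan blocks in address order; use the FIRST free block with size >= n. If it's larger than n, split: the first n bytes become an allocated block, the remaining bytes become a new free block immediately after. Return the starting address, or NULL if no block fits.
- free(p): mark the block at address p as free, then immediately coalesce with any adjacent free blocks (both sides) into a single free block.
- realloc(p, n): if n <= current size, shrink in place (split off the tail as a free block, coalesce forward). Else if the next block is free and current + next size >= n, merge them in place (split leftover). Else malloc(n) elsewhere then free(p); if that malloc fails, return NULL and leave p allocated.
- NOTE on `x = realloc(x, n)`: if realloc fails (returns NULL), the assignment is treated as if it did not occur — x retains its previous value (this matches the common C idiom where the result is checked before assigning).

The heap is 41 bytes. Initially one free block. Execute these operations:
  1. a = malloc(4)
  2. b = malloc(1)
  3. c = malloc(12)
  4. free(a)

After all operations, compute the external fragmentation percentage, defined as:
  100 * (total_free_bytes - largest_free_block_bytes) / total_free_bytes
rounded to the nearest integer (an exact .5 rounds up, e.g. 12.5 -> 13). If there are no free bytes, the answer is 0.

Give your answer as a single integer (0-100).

Answer: 14

Derivation:
Op 1: a = malloc(4) -> a = 0; heap: [0-3 ALLOC][4-40 FREE]
Op 2: b = malloc(1) -> b = 4; heap: [0-3 ALLOC][4-4 ALLOC][5-40 FREE]
Op 3: c = malloc(12) -> c = 5; heap: [0-3 ALLOC][4-4 ALLOC][5-16 ALLOC][17-40 FREE]
Op 4: free(a) -> (freed a); heap: [0-3 FREE][4-4 ALLOC][5-16 ALLOC][17-40 FREE]
Free blocks: [4 24] total_free=28 largest=24 -> 100*(28-24)/28 = 400/28 ≈ 14.286 -> rounds to 14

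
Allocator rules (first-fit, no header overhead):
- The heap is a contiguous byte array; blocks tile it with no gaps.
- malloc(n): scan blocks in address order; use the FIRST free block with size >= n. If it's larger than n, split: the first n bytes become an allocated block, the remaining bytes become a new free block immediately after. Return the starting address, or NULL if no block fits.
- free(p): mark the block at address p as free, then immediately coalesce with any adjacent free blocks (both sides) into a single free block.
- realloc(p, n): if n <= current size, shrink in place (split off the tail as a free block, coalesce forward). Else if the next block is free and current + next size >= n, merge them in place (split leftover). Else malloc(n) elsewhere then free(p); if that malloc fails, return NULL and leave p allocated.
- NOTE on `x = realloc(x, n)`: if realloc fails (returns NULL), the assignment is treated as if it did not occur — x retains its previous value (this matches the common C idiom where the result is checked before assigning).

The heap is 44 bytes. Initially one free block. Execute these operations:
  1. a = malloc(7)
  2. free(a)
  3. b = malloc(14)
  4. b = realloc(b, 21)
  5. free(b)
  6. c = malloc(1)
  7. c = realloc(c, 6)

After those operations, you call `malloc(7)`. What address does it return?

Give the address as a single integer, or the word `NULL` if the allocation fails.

Answer: 6

Derivation:
Op 1: a = malloc(7) -> a = 0; heap: [0-6 ALLOC][7-43 FREE]
Op 2: free(a) -> (freed a); heap: [0-43 FREE]
Op 3: b = malloc(14) -> b = 0; heap: [0-13 ALLOC][14-43 FREE]
Op 4: b = realloc(b, 21) -> b = 0; heap: [0-20 ALLOC][21-43 FREE]
Op 5: free(b) -> (freed b); heap: [0-43 FREE]
Op 6: c = malloc(1) -> c = 0; heap: [0-0 ALLOC][1-43 FREE]
Op 7: c = realloc(c, 6) -> c = 0; heap: [0-5 ALLOC][6-43 FREE]
malloc(7): first-fit scan over [0-5 ALLOC][6-43 FREE] -> 6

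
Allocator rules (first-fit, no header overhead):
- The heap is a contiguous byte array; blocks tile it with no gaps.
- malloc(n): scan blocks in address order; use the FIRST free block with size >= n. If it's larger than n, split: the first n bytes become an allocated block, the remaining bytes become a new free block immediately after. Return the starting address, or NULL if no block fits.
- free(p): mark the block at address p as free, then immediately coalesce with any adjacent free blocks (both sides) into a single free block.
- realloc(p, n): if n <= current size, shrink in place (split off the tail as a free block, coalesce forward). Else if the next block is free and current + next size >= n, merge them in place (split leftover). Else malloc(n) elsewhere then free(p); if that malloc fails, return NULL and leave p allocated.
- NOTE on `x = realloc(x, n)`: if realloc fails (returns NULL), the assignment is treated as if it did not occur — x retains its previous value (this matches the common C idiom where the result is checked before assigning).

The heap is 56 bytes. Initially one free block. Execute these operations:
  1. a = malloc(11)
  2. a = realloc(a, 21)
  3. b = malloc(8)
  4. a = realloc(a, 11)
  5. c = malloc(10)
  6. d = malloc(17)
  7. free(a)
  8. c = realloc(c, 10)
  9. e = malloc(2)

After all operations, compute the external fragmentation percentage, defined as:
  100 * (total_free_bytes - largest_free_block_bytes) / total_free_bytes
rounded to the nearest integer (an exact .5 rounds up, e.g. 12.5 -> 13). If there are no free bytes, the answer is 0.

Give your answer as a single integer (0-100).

Op 1: a = malloc(11) -> a = 0; heap: [0-10 ALLOC][11-55 FREE]
Op 2: a = realloc(a, 21) -> a = 0; heap: [0-20 ALLOC][21-55 FREE]
Op 3: b = malloc(8) -> b = 21; heap: [0-20 ALLOC][21-28 ALLOC][29-55 FREE]
Op 4: a = realloc(a, 11) -> a = 0; heap: [0-10 ALLOC][11-20 FREE][21-28 ALLOC][29-55 FREE]
Op 5: c = malloc(10) -> c = 11; heap: [0-10 ALLOC][11-20 ALLOC][21-28 ALLOC][29-55 FREE]
Op 6: d = malloc(17) -> d = 29; heap: [0-10 ALLOC][11-20 ALLOC][21-28 ALLOC][29-45 ALLOC][46-55 FREE]
Op 7: free(a) -> (freed a); heap: [0-10 FREE][11-20 ALLOC][21-28 ALLOC][29-45 ALLOC][46-55 FREE]
Op 8: c = realloc(c, 10) -> c = 11; heap: [0-10 FREE][11-20 ALLOC][21-28 ALLOC][29-45 ALLOC][46-55 FREE]
Op 9: e = malloc(2) -> e = 0; heap: [0-1 ALLOC][2-10 FREE][11-20 ALLOC][21-28 ALLOC][29-45 ALLOC][46-55 FREE]
Free blocks: [9 10] total_free=19 largest=10 -> 100*(19-10)/19 = 900/19 ≈ 47.368 -> rounds to 47

Answer: 47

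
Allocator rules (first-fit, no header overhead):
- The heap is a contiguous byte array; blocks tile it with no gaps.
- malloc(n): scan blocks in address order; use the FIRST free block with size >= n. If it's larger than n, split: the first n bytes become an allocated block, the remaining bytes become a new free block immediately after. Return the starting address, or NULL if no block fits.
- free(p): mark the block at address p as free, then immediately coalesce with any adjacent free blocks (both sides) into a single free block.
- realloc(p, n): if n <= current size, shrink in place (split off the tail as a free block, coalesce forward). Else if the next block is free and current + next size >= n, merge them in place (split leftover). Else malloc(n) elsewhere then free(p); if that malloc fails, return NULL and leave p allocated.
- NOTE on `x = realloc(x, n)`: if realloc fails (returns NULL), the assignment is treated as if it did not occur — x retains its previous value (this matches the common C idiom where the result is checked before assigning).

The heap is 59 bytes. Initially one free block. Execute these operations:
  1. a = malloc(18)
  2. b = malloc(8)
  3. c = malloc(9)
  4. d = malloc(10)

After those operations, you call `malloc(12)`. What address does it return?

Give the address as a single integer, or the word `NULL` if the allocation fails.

Op 1: a = malloc(18) -> a = 0; heap: [0-17 ALLOC][18-58 FREE]
Op 2: b = malloc(8) -> b = 18; heap: [0-17 ALLOC][18-25 ALLOC][26-58 FREE]
Op 3: c = malloc(9) -> c = 26; heap: [0-17 ALLOC][18-25 ALLOC][26-34 ALLOC][35-58 FREE]
Op 4: d = malloc(10) -> d = 35; heap: [0-17 ALLOC][18-25 ALLOC][26-34 ALLOC][35-44 ALLOC][45-58 FREE]
malloc(12): first-fit scan over [0-17 ALLOC][18-25 ALLOC][26-34 ALLOC][35-44 ALLOC][45-58 FREE] -> 45

Answer: 45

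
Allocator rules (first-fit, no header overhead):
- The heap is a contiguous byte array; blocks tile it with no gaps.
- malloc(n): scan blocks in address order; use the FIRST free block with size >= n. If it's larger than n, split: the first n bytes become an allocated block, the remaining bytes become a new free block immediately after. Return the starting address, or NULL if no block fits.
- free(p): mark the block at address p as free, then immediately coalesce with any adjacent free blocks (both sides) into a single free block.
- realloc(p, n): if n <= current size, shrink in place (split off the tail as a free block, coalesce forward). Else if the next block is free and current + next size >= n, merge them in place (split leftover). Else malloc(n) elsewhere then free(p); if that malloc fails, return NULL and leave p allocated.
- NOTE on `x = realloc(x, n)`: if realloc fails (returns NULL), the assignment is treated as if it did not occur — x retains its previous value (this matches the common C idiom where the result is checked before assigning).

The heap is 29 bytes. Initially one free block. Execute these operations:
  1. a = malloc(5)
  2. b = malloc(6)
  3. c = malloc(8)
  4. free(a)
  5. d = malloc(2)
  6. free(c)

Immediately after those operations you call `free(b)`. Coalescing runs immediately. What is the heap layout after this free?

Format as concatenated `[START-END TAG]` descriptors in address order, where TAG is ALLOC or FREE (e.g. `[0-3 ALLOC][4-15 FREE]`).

Answer: [0-1 ALLOC][2-28 FREE]

Derivation:
Op 1: a = malloc(5) -> a = 0; heap: [0-4 ALLOC][5-28 FREE]
Op 2: b = malloc(6) -> b = 5; heap: [0-4 ALLOC][5-10 ALLOC][11-28 FREE]
Op 3: c = malloc(8) -> c = 11; heap: [0-4 ALLOC][5-10 ALLOC][11-18 ALLOC][19-28 FREE]
Op 4: free(a) -> (freed a); heap: [0-4 FREE][5-10 ALLOC][11-18 ALLOC][19-28 FREE]
Op 5: d = malloc(2) -> d = 0; heap: [0-1 ALLOC][2-4 FREE][5-10 ALLOC][11-18 ALLOC][19-28 FREE]
Op 6: free(c) -> (freed c); heap: [0-1 ALLOC][2-4 FREE][5-10 ALLOC][11-28 FREE]
free(b): b = 5 -> block [5-10 ALLOC]; mark free, coalesce with adjacent free neighbors -> [0-1 ALLOC][2-28 FREE]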